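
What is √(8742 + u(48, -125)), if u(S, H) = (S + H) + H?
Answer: 2*√2135 ≈ 92.412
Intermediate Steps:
u(S, H) = S + 2*H (u(S, H) = (H + S) + H = S + 2*H)
√(8742 + u(48, -125)) = √(8742 + (48 + 2*(-125))) = √(8742 + (48 - 250)) = √(8742 - 202) = √8540 = 2*√2135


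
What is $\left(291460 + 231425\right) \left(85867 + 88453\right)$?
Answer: $91149313200$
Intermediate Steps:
$\left(291460 + 231425\right) \left(85867 + 88453\right) = 522885 \cdot 174320 = 91149313200$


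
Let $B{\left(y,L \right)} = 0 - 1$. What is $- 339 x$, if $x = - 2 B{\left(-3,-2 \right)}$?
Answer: $-678$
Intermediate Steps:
$B{\left(y,L \right)} = -1$ ($B{\left(y,L \right)} = 0 - 1 = -1$)
$x = 2$ ($x = \left(-2\right) \left(-1\right) = 2$)
$- 339 x = \left(-339\right) 2 = -678$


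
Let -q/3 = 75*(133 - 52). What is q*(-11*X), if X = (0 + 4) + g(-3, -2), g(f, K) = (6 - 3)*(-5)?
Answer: -2205225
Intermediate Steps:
g(f, K) = -15 (g(f, K) = 3*(-5) = -15)
X = -11 (X = (0 + 4) - 15 = 4 - 15 = -11)
q = -18225 (q = -225*(133 - 52) = -225*81 = -3*6075 = -18225)
q*(-11*X) = -(-200475)*(-11) = -18225*121 = -2205225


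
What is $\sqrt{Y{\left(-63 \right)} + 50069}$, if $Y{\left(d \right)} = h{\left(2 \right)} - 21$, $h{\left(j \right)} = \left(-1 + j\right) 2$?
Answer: $5 \sqrt{2002} \approx 223.72$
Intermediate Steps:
$h{\left(j \right)} = -2 + 2 j$
$Y{\left(d \right)} = -19$ ($Y{\left(d \right)} = \left(-2 + 2 \cdot 2\right) - 21 = \left(-2 + 4\right) - 21 = 2 - 21 = -19$)
$\sqrt{Y{\left(-63 \right)} + 50069} = \sqrt{-19 + 50069} = \sqrt{50050} = 5 \sqrt{2002}$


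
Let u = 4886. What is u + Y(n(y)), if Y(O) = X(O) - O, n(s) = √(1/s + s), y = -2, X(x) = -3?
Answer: 4883 - I*√10/2 ≈ 4883.0 - 1.5811*I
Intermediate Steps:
n(s) = √(s + 1/s)
Y(O) = -3 - O
u + Y(n(y)) = 4886 + (-3 - √(-2 + 1/(-2))) = 4886 + (-3 - √(-2 - ½)) = 4886 + (-3 - √(-5/2)) = 4886 + (-3 - I*√10/2) = 4883 - I*√10/2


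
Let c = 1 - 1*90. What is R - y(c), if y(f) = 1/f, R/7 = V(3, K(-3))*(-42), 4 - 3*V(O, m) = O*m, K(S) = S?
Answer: -113385/89 ≈ -1274.0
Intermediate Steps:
V(O, m) = 4/3 - O*m/3
c = -89 (c = 1 - 90 = -89)
R = -1274 (R = 7*((4/3 - ⅓*3*(-3))*(-42)) = 7*((4/3 + 3)*(-42)) = 7*((13/3)*(-42)) = 7*(-182) = -1274)
R - y(c) = -1274 - 1/(-89) = -1274 - 1*(-1/89) = -1274 + 1/89 = -113385/89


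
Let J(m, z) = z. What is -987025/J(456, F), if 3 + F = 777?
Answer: -987025/774 ≈ -1275.2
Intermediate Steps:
F = 774 (F = -3 + 777 = 774)
-987025/J(456, F) = -987025/774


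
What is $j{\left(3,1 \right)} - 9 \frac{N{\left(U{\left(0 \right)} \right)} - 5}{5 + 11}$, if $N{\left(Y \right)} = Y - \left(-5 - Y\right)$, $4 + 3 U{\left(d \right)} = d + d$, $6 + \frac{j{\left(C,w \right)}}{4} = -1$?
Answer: $- \frac{53}{2} \approx -26.5$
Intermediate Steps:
$j{\left(C,w \right)} = -28$ ($j{\left(C,w \right)} = -24 + 4 \left(-1\right) = -24 - 4 = -28$)
$U{\left(d \right)} = - \frac{4}{3} + \frac{2 d}{3}$ ($U{\left(d \right)} = - \frac{4}{3} + \frac{d + d}{3} = - \frac{4}{3} + \frac{2 d}{3}$)
$N{\left(Y \right)} = 5 + 2 Y$ ($N{\left(Y \right)} = Y + \left(5 + Y\right) = 5 + 2 Y$)
$j{\left(3,1 \right)} - 9 \frac{N{\left(U{\left(0 \right)} \right)} - 5}{5 + 11} = -28 - 9 \frac{\left(5 + 2 \left(- \frac{4}{3} + \frac{2}{3} \cdot 0\right)\right) - 5}{5 + 11} = -28 - 9 \frac{\left(5 + 2 \left(- \frac{4}{3} + 0\right)\right) - 5}{16} = -28 - 9 \left(\left(5 + 2 \left(- \frac{4}{3}\right)\right) - 5\right) \frac{1}{16} = -28 - 9 \left(\left(5 - \frac{8}{3}\right) - 5\right) \frac{1}{16} = -28 - 9 \left(\frac{7}{3} - 5\right) \frac{1}{16} = -28 - 9 \left(\left(- \frac{8}{3}\right) \frac{1}{16}\right) = -28 - - \frac{3}{2} = -28 + \frac{3}{2} = - \frac{53}{2}$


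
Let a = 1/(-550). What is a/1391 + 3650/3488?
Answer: 698107253/667123600 ≈ 1.0464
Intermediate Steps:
a = -1/550 ≈ -0.0018182
a/1391 + 3650/3488 = -1/550/1391 + 3650/3488 = -1/550*1/1391 + 3650*(1/3488) = -1/765050 + 1825/1744 = 698107253/667123600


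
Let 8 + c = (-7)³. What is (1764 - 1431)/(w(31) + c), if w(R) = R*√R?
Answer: -116883/93410 - 10323*√31/93410 ≈ -1.8666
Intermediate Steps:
c = -351 (c = -8 + (-7)³ = -8 - 343 = -351)
w(R) = R^(3/2)
(1764 - 1431)/(w(31) + c) = (1764 - 1431)/(31^(3/2) - 351) = 333/(31*√31 - 351) = 333/(-351 + 31*√31)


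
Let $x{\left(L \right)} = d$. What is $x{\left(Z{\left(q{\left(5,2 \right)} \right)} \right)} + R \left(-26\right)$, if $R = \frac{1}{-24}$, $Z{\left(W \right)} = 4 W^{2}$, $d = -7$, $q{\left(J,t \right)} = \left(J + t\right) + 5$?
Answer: $- \frac{71}{12} \approx -5.9167$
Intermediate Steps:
$q{\left(J,t \right)} = 5 + J + t$
$x{\left(L \right)} = -7$
$R = - \frac{1}{24} \approx -0.041667$
$x{\left(Z{\left(q{\left(5,2 \right)} \right)} \right)} + R \left(-26\right) = -7 - - \frac{13}{12} = -7 + \frac{13}{12} = - \frac{71}{12}$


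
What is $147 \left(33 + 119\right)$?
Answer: $22344$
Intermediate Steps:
$147 \left(33 + 119\right) = 147 \cdot 152 = 22344$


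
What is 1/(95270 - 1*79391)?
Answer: 1/15879 ≈ 6.2976e-5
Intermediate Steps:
1/(95270 - 1*79391) = 1/(95270 - 79391) = 1/15879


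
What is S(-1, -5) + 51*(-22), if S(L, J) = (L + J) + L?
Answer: -1129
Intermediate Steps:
S(L, J) = J + 2*L (S(L, J) = (J + L) + L = J + 2*L)
S(-1, -5) + 51*(-22) = (-5 + 2*(-1)) + 51*(-22) = (-5 - 2) - 1122 = -7 - 1122 = -1129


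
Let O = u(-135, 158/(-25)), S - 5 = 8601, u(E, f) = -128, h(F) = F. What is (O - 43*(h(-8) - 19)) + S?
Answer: 9639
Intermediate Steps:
S = 8606 (S = 5 + 8601 = 8606)
O = -128
(O - 43*(h(-8) - 19)) + S = (-128 - 43*(-8 - 19)) + 8606 = (-128 - 43*(-27)) + 8606 = (-128 + 1161) + 8606 = 1033 + 8606 = 9639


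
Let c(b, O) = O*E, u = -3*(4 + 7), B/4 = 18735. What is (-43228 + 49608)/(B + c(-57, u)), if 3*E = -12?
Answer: 1595/18768 ≈ 0.084985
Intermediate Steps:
E = -4 (E = (1/3)*(-12) = -4)
B = 74940 (B = 4*18735 = 74940)
u = -33 (u = -3*11 = -33)
c(b, O) = -4*O (c(b, O) = O*(-4) = -4*O)
(-43228 + 49608)/(B + c(-57, u)) = (-43228 + 49608)/(74940 - 4*(-33)) = 6380/(74940 + 132) = 6380/75072 = 6380*(1/75072) = 1595/18768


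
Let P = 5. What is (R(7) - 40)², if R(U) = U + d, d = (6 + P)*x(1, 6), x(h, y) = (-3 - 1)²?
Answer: 20449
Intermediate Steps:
x(h, y) = 16 (x(h, y) = (-4)² = 16)
d = 176 (d = (6 + 5)*16 = 11*16 = 176)
R(U) = 176 + U (R(U) = U + 176 = 176 + U)
(R(7) - 40)² = ((176 + 7) - 40)² = (183 - 40)² = 143² = 20449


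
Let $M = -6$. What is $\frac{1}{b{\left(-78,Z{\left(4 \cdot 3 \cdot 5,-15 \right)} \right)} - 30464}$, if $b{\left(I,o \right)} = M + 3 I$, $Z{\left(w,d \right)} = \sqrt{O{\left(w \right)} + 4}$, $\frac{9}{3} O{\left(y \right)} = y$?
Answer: $- \frac{1}{30704} \approx -3.2569 \cdot 10^{-5}$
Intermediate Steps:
$O{\left(y \right)} = \frac{y}{3}$
$Z{\left(w,d \right)} = \sqrt{4 + \frac{w}{3}}$ ($Z{\left(w,d \right)} = \sqrt{\frac{w}{3} + 4} = \sqrt{4 + \frac{w}{3}}$)
$b{\left(I,o \right)} = -6 + 3 I$
$\frac{1}{b{\left(-78,Z{\left(4 \cdot 3 \cdot 5,-15 \right)} \right)} - 30464} = \frac{1}{\left(-6 + 3 \left(-78\right)\right) - 30464} = \frac{1}{\left(-6 - 234\right) - 30464} = \frac{1}{-240 - 30464} = \frac{1}{-30704} = - \frac{1}{30704}$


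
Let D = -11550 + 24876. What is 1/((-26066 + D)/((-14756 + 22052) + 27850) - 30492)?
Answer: -17573/535842286 ≈ -3.2795e-5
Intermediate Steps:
D = 13326
1/((-26066 + D)/((-14756 + 22052) + 27850) - 30492) = 1/((-26066 + 13326)/((-14756 + 22052) + 27850) - 30492) = 1/(-12740/(7296 + 27850) - 30492) = 1/(-12740/35146 - 30492) = 1/(-12740*1/35146 - 30492) = 1/(-6370/17573 - 30492) = 1/(-535842286/17573) = -17573/535842286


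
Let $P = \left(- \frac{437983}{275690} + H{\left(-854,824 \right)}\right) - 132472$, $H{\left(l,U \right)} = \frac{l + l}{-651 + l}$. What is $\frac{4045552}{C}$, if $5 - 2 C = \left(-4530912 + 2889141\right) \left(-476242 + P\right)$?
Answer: $- \frac{5048282518720}{623536760329258943} \approx -8.0962 \cdot 10^{-6}$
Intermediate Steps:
$H{\left(l,U \right)} = \frac{2 l}{-651 + l}$
$P = - \frac{1570417223837}{11854670}$ ($P = \left(- \frac{437983}{275690} + 2 \left(-854\right) \frac{1}{-651 - 854}\right) - 132472 = \left(\left(-437983\right) \frac{1}{275690} + 2 \left(-854\right) \frac{1}{-1505}\right) - 132472 = \left(- \frac{437983}{275690} + 2 \left(-854\right) \left(- \frac{1}{1505}\right)\right) - 132472 = \left(- \frac{437983}{275690} + \frac{244}{215}\right) - 132472 = - \frac{5379597}{11854670} - 132472 = - \frac{1570417223837}{11854670} \approx -1.3247 \cdot 10^{5}$)
$C = - \frac{623536760329258943}{1247860}$ ($C = \frac{5}{2} - \frac{\left(-4530912 + 2889141\right) \left(-476242 - \frac{1570417223837}{11854670}\right)}{2} = \frac{5}{2} - \frac{\left(-1641771\right) \left(- \frac{7216108973977}{11854670}\right)}{2} = \frac{5}{2} - \frac{623536760332378593}{1247860} = - \frac{623536760329258943}{1247860} \approx -4.9968 \cdot 10^{11}$)
$\frac{4045552}{C} = \frac{4045552}{- \frac{623536760329258943}{1247860}} = 4045552 \left(- \frac{1247860}{623536760329258943}\right) = - \frac{5048282518720}{623536760329258943}$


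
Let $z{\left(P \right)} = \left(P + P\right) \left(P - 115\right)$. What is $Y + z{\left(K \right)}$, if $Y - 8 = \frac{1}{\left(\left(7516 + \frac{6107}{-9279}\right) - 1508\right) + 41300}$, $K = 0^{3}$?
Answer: $\frac{3511727879}{438964825} \approx 8.0$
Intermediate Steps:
$K = 0$
$z{\left(P \right)} = 2 P \left(-115 + P\right)$
$Y = \frac{3511727879}{438964825}$ ($Y = 8 + \frac{1}{\left(\left(7516 + \frac{6107}{-9279}\right) - 1508\right) + 41300} = 8 + \frac{1}{\left(\left(7516 + 6107 \left(- \frac{1}{9279}\right)\right) - 1508\right) + 41300} = 8 + \frac{1}{\left(\left(7516 - \frac{6107}{9279}\right) - 1508\right) + 41300} = 8 + \frac{1}{\left(\frac{69734857}{9279} - 1508\right) + 41300} = 8 + \frac{1}{\frac{55742125}{9279} + 41300} = 8 + \frac{1}{\frac{438964825}{9279}} = 8 + \frac{9279}{438964825} = \frac{3511727879}{438964825} \approx 8.0$)
$Y + z{\left(K \right)} = \frac{3511727879}{438964825} + 2 \cdot 0 \left(-115 + 0\right) = \frac{3511727879}{438964825} + 2 \cdot 0 \left(-115\right) = \frac{3511727879}{438964825} + 0 = \frac{3511727879}{438964825}$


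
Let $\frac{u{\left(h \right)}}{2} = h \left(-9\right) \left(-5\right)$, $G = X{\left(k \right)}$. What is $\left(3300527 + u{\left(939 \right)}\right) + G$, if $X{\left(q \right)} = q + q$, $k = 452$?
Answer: $3385941$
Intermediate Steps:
$X{\left(q \right)} = 2 q$
$G = 904$ ($G = 2 \cdot 452 = 904$)
$u{\left(h \right)} = 90 h$ ($u{\left(h \right)} = 2 h \left(-9\right) \left(-5\right) = 2 - 9 h \left(-5\right) = 2 \cdot 45 h = 90 h$)
$\left(3300527 + u{\left(939 \right)}\right) + G = \left(3300527 + 90 \cdot 939\right) + 904 = \left(3300527 + 84510\right) + 904 = 3385037 + 904 = 3385941$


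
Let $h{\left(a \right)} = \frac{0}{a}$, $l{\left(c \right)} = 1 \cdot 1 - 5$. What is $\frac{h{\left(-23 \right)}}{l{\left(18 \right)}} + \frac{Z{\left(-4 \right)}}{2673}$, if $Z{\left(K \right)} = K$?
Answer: $- \frac{4}{2673} \approx -0.0014964$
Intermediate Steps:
$l{\left(c \right)} = -4$ ($l{\left(c \right)} = 1 - 5 = -4$)
$h{\left(a \right)} = 0$
$\frac{h{\left(-23 \right)}}{l{\left(18 \right)}} + \frac{Z{\left(-4 \right)}}{2673} = \frac{0}{-4} - \frac{4}{2673} = 0 \left(- \frac{1}{4}\right) - \frac{4}{2673} = 0 - \frac{4}{2673} = - \frac{4}{2673}$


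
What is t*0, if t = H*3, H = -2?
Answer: 0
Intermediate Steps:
t = -6 (t = -2*3 = -6)
t*0 = -6*0 = 0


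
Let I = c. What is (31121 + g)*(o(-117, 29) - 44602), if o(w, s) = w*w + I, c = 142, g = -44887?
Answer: 423593586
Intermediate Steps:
I = 142
o(w, s) = 142 + w**2 (o(w, s) = w*w + 142 = w**2 + 142 = 142 + w**2)
(31121 + g)*(o(-117, 29) - 44602) = (31121 - 44887)*((142 + (-117)**2) - 44602) = -13766*((142 + 13689) - 44602) = -13766*(13831 - 44602) = -13766*(-30771) = 423593586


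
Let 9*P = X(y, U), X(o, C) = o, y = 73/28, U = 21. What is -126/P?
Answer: -31752/73 ≈ -434.96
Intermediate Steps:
y = 73/28 (y = 73*(1/28) = 73/28 ≈ 2.6071)
P = 73/252 (P = (1/9)*(73/28) = 73/252 ≈ 0.28968)
-126/P = -126/73/252 = -126*252/73 = -31752/73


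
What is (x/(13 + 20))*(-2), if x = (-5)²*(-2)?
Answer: 100/33 ≈ 3.0303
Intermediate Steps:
x = -50 (x = 25*(-2) = -50)
(x/(13 + 20))*(-2) = (-50/(13 + 20))*(-2) = (-50/33)*(-2) = ((1/33)*(-50))*(-2) = -50/33*(-2) = 100/33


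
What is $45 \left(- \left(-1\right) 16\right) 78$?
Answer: $56160$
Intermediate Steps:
$45 \left(- \left(-1\right) 16\right) 78 = 45 \left(\left(-1\right) \left(-16\right)\right) 78 = 45 \cdot 16 \cdot 78 = 720 \cdot 78 = 56160$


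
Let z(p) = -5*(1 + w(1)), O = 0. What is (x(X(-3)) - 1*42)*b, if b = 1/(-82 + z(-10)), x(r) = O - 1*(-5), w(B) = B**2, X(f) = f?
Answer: 37/92 ≈ 0.40217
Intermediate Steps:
x(r) = 5 (x(r) = 0 - 1*(-5) = 0 + 5 = 5)
z(p) = -10 (z(p) = -5*(1 + 1**2) = -5*(1 + 1) = -5*2 = -10)
b = -1/92 (b = 1/(-82 - 10) = 1/(-92) = -1/92 ≈ -0.010870)
(x(X(-3)) - 1*42)*b = (5 - 1*42)*(-1/92) = (5 - 42)*(-1/92) = -37*(-1/92) = 37/92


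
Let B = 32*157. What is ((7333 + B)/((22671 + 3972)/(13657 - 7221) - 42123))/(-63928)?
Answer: 2209157/481372486030 ≈ 4.5893e-6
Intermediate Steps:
B = 5024
((7333 + B)/((22671 + 3972)/(13657 - 7221) - 42123))/(-63928) = ((7333 + 5024)/((22671 + 3972)/(13657 - 7221) - 42123))/(-63928) = (12357/(26643/6436 - 42123))*(-1/63928) = (12357/(-271076985/6436))*(-1/63928) = (12357*(-6436/271076985))*(-1/63928) = -8836628/30119665*(-1/63928) = 2209157/481372486030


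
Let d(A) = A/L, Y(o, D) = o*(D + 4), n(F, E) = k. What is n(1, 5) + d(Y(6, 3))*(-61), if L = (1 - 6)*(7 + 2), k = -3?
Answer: 809/15 ≈ 53.933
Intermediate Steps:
n(F, E) = -3
L = -45 (L = -5*9 = -45)
Y(o, D) = o*(4 + D)
d(A) = -A/45 (d(A) = A/(-45) = A*(-1/45) = -A/45)
n(1, 5) + d(Y(6, 3))*(-61) = -3 - 2*(4 + 3)/15*(-61) = -3 - 2*7/15*(-61) = -3 - 1/45*42*(-61) = -3 - 14/15*(-61) = -3 + 854/15 = 809/15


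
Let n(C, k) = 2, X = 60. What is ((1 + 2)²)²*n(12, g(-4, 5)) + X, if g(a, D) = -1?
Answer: 222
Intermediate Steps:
((1 + 2)²)²*n(12, g(-4, 5)) + X = ((1 + 2)²)²*2 + 60 = (3²)²*2 + 60 = 9²*2 + 60 = 81*2 + 60 = 162 + 60 = 222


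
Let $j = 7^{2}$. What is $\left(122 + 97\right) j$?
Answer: $10731$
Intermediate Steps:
$j = 49$
$\left(122 + 97\right) j = \left(122 + 97\right) 49 = 219 \cdot 49 = 10731$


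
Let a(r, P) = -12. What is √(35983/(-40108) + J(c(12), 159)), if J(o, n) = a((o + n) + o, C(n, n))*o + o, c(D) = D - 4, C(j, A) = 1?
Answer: I*√35751138149/20054 ≈ 9.4285*I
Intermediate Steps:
c(D) = -4 + D
J(o, n) = -11*o (J(o, n) = -12*o + o = -11*o)
√(35983/(-40108) + J(c(12), 159)) = √(35983/(-40108) - 11*(-4 + 12)) = √(35983*(-1/40108) - 11*8) = √(-35983/40108 - 88) = √(-3565487/40108) = I*√35751138149/20054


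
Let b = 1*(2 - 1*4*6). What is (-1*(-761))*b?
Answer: -16742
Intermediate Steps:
b = -22 (b = 1*(2 - 4*6) = 1*(2 - 24) = 1*(-22) = -22)
(-1*(-761))*b = -1*(-761)*(-22) = 761*(-22) = -16742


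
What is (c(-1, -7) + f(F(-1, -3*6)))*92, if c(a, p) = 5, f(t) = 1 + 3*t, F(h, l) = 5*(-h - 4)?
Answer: -3588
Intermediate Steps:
F(h, l) = -20 - 5*h (F(h, l) = 5*(-4 - h) = -20 - 5*h)
(c(-1, -7) + f(F(-1, -3*6)))*92 = (5 + (1 + 3*(-20 - 5*(-1))))*92 = (5 + (1 + 3*(-20 + 5)))*92 = (5 + (1 + 3*(-15)))*92 = (5 + (1 - 45))*92 = (5 - 44)*92 = -39*92 = -3588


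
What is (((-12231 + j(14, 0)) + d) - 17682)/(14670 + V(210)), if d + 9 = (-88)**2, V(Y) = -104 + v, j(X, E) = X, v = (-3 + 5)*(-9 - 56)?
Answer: -1847/1203 ≈ -1.5353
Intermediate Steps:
v = -130 (v = 2*(-65) = -130)
V(Y) = -234 (V(Y) = -104 - 130 = -234)
d = 7735 (d = -9 + (-88)**2 = -9 + 7744 = 7735)
(((-12231 + j(14, 0)) + d) - 17682)/(14670 + V(210)) = (((-12231 + 14) + 7735) - 17682)/(14670 - 234) = ((-12217 + 7735) - 17682)/14436 = (-4482 - 17682)*(1/14436) = -22164*1/14436 = -1847/1203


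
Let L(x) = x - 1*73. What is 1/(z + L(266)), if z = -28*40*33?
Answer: -1/36767 ≈ -2.7198e-5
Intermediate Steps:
L(x) = -73 + x (L(x) = x - 73 = -73 + x)
z = -36960 (z = -1120*33 = -36960)
1/(z + L(266)) = 1/(-36960 + (-73 + 266)) = 1/(-36960 + 193) = 1/(-36767) = -1/36767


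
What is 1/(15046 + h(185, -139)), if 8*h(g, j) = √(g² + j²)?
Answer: 481472/7244200939 - 4*√53546/7244200939 ≈ 6.6335e-5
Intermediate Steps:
h(g, j) = √(g² + j²)/8
1/(15046 + h(185, -139)) = 1/(15046 + √(185² + (-139)²)/8) = 1/(15046 + √(34225 + 19321)/8) = 1/(15046 + √53546/8)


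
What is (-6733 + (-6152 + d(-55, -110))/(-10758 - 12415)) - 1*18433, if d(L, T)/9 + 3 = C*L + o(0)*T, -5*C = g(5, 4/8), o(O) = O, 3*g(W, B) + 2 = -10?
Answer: -583165143/23173 ≈ -25166.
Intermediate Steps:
g(W, B) = -4 (g(W, B) = -⅔ + (⅓)*(-10) = -⅔ - 10/3 = -4)
C = ⅘ (C = -⅕*(-4) = ⅘ ≈ 0.80000)
d(L, T) = -27 + 36*L/5 (d(L, T) = -27 + 9*(4*L/5 + 0*T) = -27 + 9*(4*L/5 + 0) = -27 + 9*(4*L/5) = -27 + 36*L/5)
(-6733 + (-6152 + d(-55, -110))/(-10758 - 12415)) - 1*18433 = (-6733 + (-6152 + (-27 + (36/5)*(-55)))/(-10758 - 12415)) - 1*18433 = (-6733 + (-6152 + (-27 - 396))/(-23173)) - 18433 = (-6733 + (-6152 - 423)*(-1/23173)) - 18433 = (-6733 - 6575*(-1/23173)) - 18433 = (-6733 + 6575/23173) - 18433 = -156017234/23173 - 18433 = -583165143/23173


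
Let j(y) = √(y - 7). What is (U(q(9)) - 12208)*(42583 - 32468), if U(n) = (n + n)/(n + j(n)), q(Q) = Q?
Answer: -9753591050/79 - 182070*√2/79 ≈ -1.2347e+8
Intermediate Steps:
j(y) = √(-7 + y)
U(n) = 2*n/(n + √(-7 + n)) (U(n) = (n + n)/(n + √(-7 + n)) = (2*n)/(n + √(-7 + n)) = 2*n/(n + √(-7 + n)))
(U(q(9)) - 12208)*(42583 - 32468) = (2*9/(9 + √(-7 + 9)) - 12208)*(42583 - 32468) = (2*9/(9 + √2) - 12208)*10115 = (18/(9 + √2) - 12208)*10115 = (-12208 + 18/(9 + √2))*10115 = -123483920 + 182070/(9 + √2)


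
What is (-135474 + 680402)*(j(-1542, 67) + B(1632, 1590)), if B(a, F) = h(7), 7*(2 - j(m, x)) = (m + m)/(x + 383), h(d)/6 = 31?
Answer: 54064486592/525 ≈ 1.0298e+8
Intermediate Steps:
h(d) = 186 (h(d) = 6*31 = 186)
j(m, x) = 2 - 2*m/(7*(383 + x)) (j(m, x) = 2 - (m + m)/(7*(x + 383)) = 2 - 2*m/(7*(383 + x)))
B(a, F) = 186
(-135474 + 680402)*(j(-1542, 67) + B(1632, 1590)) = (-135474 + 680402)*(2*(2681 - 1*(-1542) + 7*67)/(7*(383 + 67)) + 186) = 544928*((2/7)*(2681 + 1542 + 469)/450 + 186) = 544928*((2/7)*(1/450)*4692 + 186) = 544928*(1564/525 + 186) = 544928*(99214/525) = 54064486592/525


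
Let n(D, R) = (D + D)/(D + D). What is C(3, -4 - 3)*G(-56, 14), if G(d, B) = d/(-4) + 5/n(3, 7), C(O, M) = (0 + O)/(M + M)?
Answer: -57/14 ≈ -4.0714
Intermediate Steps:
n(D, R) = 1 (n(D, R) = (2*D)/((2*D)) = (2*D)*(1/(2*D)) = 1)
C(O, M) = O/(2*M) (C(O, M) = O/((2*M)) = O*(1/(2*M)) = O/(2*M))
G(d, B) = 5 - d/4 (G(d, B) = d/(-4) + 5/1 = d*(-¼) + 5*1 = -d/4 + 5 = 5 - d/4)
C(3, -4 - 3)*G(-56, 14) = ((½)*3/(-4 - 3))*(5 - ¼*(-56)) = ((½)*3/(-7))*(5 + 14) = ((½)*3*(-⅐))*19 = -3/14*19 = -57/14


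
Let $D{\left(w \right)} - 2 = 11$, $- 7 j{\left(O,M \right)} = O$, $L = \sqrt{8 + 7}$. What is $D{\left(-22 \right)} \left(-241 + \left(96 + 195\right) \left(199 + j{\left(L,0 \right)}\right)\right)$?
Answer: $749684 - \frac{3783 \sqrt{15}}{7} \approx 7.4759 \cdot 10^{5}$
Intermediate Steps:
$L = \sqrt{15} \approx 3.873$
$j{\left(O,M \right)} = - \frac{O}{7}$
$D{\left(w \right)} = 13$ ($D{\left(w \right)} = 2 + 11 = 13$)
$D{\left(-22 \right)} \left(-241 + \left(96 + 195\right) \left(199 + j{\left(L,0 \right)}\right)\right) = 13 \left(-241 + \left(96 + 195\right) \left(199 - \frac{\sqrt{15}}{7}\right)\right) = 13 \left(-241 + 291 \left(199 - \frac{\sqrt{15}}{7}\right)\right) = 13 \left(-241 + \left(57909 - \frac{291 \sqrt{15}}{7}\right)\right) = 13 \left(57668 - \frac{291 \sqrt{15}}{7}\right) = 749684 - \frac{3783 \sqrt{15}}{7}$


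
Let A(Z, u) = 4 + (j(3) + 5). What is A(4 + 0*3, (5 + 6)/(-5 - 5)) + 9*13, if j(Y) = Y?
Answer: 129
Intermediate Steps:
A(Z, u) = 12 (A(Z, u) = 4 + (3 + 5) = 4 + 8 = 12)
A(4 + 0*3, (5 + 6)/(-5 - 5)) + 9*13 = 12 + 9*13 = 12 + 117 = 129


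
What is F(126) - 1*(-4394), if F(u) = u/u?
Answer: 4395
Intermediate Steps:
F(u) = 1
F(126) - 1*(-4394) = 1 - 1*(-4394) = 1 + 4394 = 4395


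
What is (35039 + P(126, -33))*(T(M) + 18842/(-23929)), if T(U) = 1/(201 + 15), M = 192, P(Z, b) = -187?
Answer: -35252301359/1292166 ≈ -27282.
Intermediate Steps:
T(U) = 1/216
(35039 + P(126, -33))*(T(M) + 18842/(-23929)) = (35039 - 187)*(1/216 + 18842/(-23929)) = 34852*(1/216 + 18842*(-1/23929)) = 34852*(1/216 - 18842/23929) = 34852*(-4045943/5168664) = -35252301359/1292166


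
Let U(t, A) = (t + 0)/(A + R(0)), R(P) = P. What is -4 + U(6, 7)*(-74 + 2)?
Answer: -460/7 ≈ -65.714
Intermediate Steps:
U(t, A) = t/A (U(t, A) = (t + 0)/(A + 0) = t/A)
-4 + U(6, 7)*(-74 + 2) = -4 + (6/7)*(-74 + 2) = -4 + (6*(⅐))*(-72) = -4 + (6/7)*(-72) = -4 - 432/7 = -460/7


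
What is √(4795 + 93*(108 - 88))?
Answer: 11*√55 ≈ 81.578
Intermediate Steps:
√(4795 + 93*(108 - 88)) = √(4795 + 93*20) = √(4795 + 1860) = √6655 = 11*√55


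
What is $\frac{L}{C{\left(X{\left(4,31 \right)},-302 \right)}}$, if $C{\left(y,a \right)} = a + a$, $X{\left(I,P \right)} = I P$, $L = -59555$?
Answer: $\frac{59555}{604} \approx 98.601$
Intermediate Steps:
$C{\left(y,a \right)} = 2 a$
$\frac{L}{C{\left(X{\left(4,31 \right)},-302 \right)}} = - \frac{59555}{2 \left(-302\right)} = - \frac{59555}{-604} = \left(-59555\right) \left(- \frac{1}{604}\right) = \frac{59555}{604}$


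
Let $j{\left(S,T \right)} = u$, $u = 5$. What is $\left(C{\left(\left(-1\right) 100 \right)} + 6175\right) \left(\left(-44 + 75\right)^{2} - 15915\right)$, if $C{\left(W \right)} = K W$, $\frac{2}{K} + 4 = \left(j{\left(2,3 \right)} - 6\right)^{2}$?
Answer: $- \frac{280013650}{3} \approx -9.3338 \cdot 10^{7}$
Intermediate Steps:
$j{\left(S,T \right)} = 5$
$K = - \frac{2}{3}$ ($K = \frac{2}{-4 + \left(5 - 6\right)^{2}} = \frac{2}{-4 + \left(-1\right)^{2}} = \frac{2}{-4 + 1} = \frac{2}{-3} = 2 \left(- \frac{1}{3}\right) = - \frac{2}{3} \approx -0.66667$)
$C{\left(W \right)} = - \frac{2 W}{3}$
$\left(C{\left(\left(-1\right) 100 \right)} + 6175\right) \left(\left(-44 + 75\right)^{2} - 15915\right) = \left(- \frac{2 \left(\left(-1\right) 100\right)}{3} + 6175\right) \left(\left(-44 + 75\right)^{2} - 15915\right) = \left(\left(- \frac{2}{3}\right) \left(-100\right) + 6175\right) \left(31^{2} - 15915\right) = \left(\frac{200}{3} + 6175\right) \left(961 - 15915\right) = \frac{18725}{3} \left(-14954\right) = - \frac{280013650}{3}$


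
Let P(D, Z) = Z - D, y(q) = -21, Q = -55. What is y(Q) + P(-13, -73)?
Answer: -81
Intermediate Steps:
y(Q) + P(-13, -73) = -21 + (-73 - 1*(-13)) = -21 + (-73 + 13) = -21 - 60 = -81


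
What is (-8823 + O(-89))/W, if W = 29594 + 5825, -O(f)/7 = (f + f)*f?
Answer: -119717/35419 ≈ -3.3800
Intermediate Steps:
O(f) = -14*f² (O(f) = -7*(f + f)*f = -7*2*f*f = -14*f²)
W = 35419
(-8823 + O(-89))/W = (-8823 - 14*(-89)²)/35419 = (-8823 - 14*7921)*(1/35419) = (-8823 - 110894)*(1/35419) = -119717*1/35419 = -119717/35419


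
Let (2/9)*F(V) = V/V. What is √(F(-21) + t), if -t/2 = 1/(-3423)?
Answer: √210932106/6846 ≈ 2.1215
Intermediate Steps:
F(V) = 9/2 (F(V) = 9*(V/V)/2 = (9/2)*1 = 9/2)
t = 2/3423 (t = -2/(-3423) = -2*(-1/3423) = 2/3423 ≈ 0.00058428)
√(F(-21) + t) = √(9/2 + 2/3423) = √(30811/6846) = √210932106/6846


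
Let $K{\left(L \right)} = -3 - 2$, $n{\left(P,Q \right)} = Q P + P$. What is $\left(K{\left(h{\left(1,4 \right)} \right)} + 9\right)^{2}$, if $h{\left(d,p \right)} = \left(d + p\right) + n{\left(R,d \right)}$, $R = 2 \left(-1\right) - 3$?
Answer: $16$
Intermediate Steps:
$R = -5$ ($R = -2 - 3 = -5$)
$n{\left(P,Q \right)} = P + P Q$ ($n{\left(P,Q \right)} = P Q + P = P + P Q$)
$h{\left(d,p \right)} = -5 + p - 4 d$ ($h{\left(d,p \right)} = \left(d + p\right) - 5 \left(1 + d\right) = \left(d + p\right) - \left(5 + 5 d\right) = -5 + p - 4 d$)
$K{\left(L \right)} = -5$
$\left(K{\left(h{\left(1,4 \right)} \right)} + 9\right)^{2} = \left(-5 + 9\right)^{2} = 4^{2} = 16$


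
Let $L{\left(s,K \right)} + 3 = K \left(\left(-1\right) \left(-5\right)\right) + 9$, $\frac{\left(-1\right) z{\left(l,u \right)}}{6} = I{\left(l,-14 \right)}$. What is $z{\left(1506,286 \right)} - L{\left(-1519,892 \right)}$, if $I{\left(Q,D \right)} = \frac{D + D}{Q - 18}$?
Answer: $- \frac{276885}{62} \approx -4465.9$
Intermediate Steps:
$I{\left(Q,D \right)} = \frac{2 D}{-18 + Q}$
$z{\left(l,u \right)} = \frac{168}{-18 + l}$ ($z{\left(l,u \right)} = - 6 \cdot 2 \left(-14\right) \frac{1}{-18 + l} = - 6 \left(- \frac{28}{-18 + l}\right) = \frac{168}{-18 + l}$)
$L{\left(s,K \right)} = 6 + 5 K$ ($L{\left(s,K \right)} = -3 + \left(K \left(\left(-1\right) \left(-5\right)\right) + 9\right) = -3 + \left(K 5 + 9\right) = -3 + \left(5 K + 9\right) = -3 + \left(9 + 5 K\right) = 6 + 5 K$)
$z{\left(1506,286 \right)} - L{\left(-1519,892 \right)} = \frac{168}{-18 + 1506} - \left(6 + 5 \cdot 892\right) = \frac{168}{1488} - \left(6 + 4460\right) = 168 \cdot \frac{1}{1488} - 4466 = \frac{7}{62} - 4466 = - \frac{276885}{62}$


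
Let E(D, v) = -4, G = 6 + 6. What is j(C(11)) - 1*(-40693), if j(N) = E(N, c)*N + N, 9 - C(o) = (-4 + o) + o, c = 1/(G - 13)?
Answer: 40720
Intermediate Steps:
G = 12
c = -1 (c = 1/(12 - 13) = 1/(-1) = -1)
C(o) = 13 - 2*o (C(o) = 9 - ((-4 + o) + o) = 9 - (-4 + 2*o) = 9 + (4 - 2*o) = 13 - 2*o)
j(N) = -3*N (j(N) = -4*N + N = -3*N)
j(C(11)) - 1*(-40693) = -3*(13 - 2*11) - 1*(-40693) = -3*(13 - 22) + 40693 = -3*(-9) + 40693 = 27 + 40693 = 40720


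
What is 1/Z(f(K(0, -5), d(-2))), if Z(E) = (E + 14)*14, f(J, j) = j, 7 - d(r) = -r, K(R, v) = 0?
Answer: 1/266 ≈ 0.0037594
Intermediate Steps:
d(r) = 7 + r (d(r) = 7 - (-1)*r = 7 + r)
Z(E) = 196 + 14*E (Z(E) = (14 + E)*14 = 196 + 14*E)
1/Z(f(K(0, -5), d(-2))) = 1/(196 + 14*(7 - 2)) = 1/(196 + 14*5) = 1/(196 + 70) = 1/266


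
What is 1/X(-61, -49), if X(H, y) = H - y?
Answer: -1/12 ≈ -0.083333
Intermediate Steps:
1/X(-61, -49) = 1/(-61 - 1*(-49)) = 1/(-61 + 49) = 1/(-12) = -1/12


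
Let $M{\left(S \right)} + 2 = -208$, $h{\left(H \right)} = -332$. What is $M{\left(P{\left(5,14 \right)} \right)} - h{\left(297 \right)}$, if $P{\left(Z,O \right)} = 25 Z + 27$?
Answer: $122$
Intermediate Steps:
$P{\left(Z,O \right)} = 27 + 25 Z$
$M{\left(S \right)} = -210$ ($M{\left(S \right)} = -2 - 208 = -210$)
$M{\left(P{\left(5,14 \right)} \right)} - h{\left(297 \right)} = -210 - -332 = -210 + 332 = 122$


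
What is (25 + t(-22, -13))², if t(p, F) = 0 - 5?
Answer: 400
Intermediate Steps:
t(p, F) = -5
(25 + t(-22, -13))² = (25 - 5)² = 20² = 400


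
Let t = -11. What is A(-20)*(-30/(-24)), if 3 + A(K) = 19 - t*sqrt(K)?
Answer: 20 + 55*I*sqrt(5)/2 ≈ 20.0 + 61.492*I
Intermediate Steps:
A(K) = 16 + 11*sqrt(K) (A(K) = -3 + (19 - (-11)*sqrt(K)) = -3 + (19 + 11*sqrt(K)) = 16 + 11*sqrt(K))
A(-20)*(-30/(-24)) = (16 + 11*sqrt(-20))*(-30/(-24)) = (16 + 11*(2*I*sqrt(5)))*(-30*(-1/24)) = (16 + 22*I*sqrt(5))*(5/4) = 20 + 55*I*sqrt(5)/2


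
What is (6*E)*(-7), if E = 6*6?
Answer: -1512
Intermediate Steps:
E = 36
(6*E)*(-7) = (6*36)*(-7) = 216*(-7) = -1512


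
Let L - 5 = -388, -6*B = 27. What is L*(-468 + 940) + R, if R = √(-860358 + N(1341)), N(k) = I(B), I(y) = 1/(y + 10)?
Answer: -180776 + 8*I*√1626614/11 ≈ -1.8078e+5 + 927.55*I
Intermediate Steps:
B = -9/2 (B = -⅙*27 = -9/2 ≈ -4.5000)
I(y) = 1/(10 + y)
N(k) = 2/11 (N(k) = 1/(10 - 9/2) = 1/(11/2) = 2/11)
L = -383 (L = 5 - 388 = -383)
R = 8*I*√1626614/11 (R = √(-860358 + 2/11) = √(-9463936/11) = 8*I*√1626614/11 ≈ 927.55*I)
L*(-468 + 940) + R = -383*(-468 + 940) + 8*I*√1626614/11 = -383*472 + 8*I*√1626614/11 = -180776 + 8*I*√1626614/11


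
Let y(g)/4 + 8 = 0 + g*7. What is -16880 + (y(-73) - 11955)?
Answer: -30911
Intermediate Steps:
y(g) = -32 + 28*g (y(g) = -32 + 4*(0 + g*7) = -32 + 4*(0 + 7*g) = -32 + 4*(7*g) = -32 + 28*g)
-16880 + (y(-73) - 11955) = -16880 + ((-32 + 28*(-73)) - 11955) = -16880 + ((-32 - 2044) - 11955) = -16880 + (-2076 - 11955) = -16880 - 14031 = -30911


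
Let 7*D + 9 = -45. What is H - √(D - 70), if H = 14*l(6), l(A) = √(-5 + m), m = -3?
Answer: 4*I*(-√238 + 49*√2)/7 ≈ 30.782*I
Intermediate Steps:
D = -54/7 (D = -9/7 + (⅐)*(-45) = -9/7 - 45/7 = -54/7 ≈ -7.7143)
l(A) = 2*I*√2 (l(A) = √(-5 - 3) = √(-8) = 2*I*√2)
H = 28*I*√2 (H = 14*(2*I*√2) = 28*I*√2 ≈ 39.598*I)
H - √(D - 70) = 28*I*√2 - √(-54/7 - 70) = 28*I*√2 - √(-544/7) = 28*I*√2 - 4*I*√238/7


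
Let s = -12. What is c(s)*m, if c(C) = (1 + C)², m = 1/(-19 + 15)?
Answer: -121/4 ≈ -30.250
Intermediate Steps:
m = -¼ (m = 1/(-4) = -¼ ≈ -0.25000)
c(s)*m = (1 - 12)²*(-¼) = (-11)²*(-¼) = 121*(-¼) = -121/4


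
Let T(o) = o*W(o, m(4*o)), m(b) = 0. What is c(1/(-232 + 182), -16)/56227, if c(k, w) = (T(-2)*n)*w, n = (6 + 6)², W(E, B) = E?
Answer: -9216/56227 ≈ -0.16391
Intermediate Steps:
n = 144 (n = 12² = 144)
T(o) = o² (T(o) = o*o = o²)
c(k, w) = 576*w (c(k, w) = ((-2)²*144)*w = (4*144)*w = 576*w)
c(1/(-232 + 182), -16)/56227 = (576*(-16))/56227 = -9216*1/56227 = -9216/56227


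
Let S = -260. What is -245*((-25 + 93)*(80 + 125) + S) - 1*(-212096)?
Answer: -3139504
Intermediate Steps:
-245*((-25 + 93)*(80 + 125) + S) - 1*(-212096) = -245*((-25 + 93)*(80 + 125) - 260) - 1*(-212096) = -245*(68*205 - 260) + 212096 = -245*(13940 - 260) + 212096 = -245*13680 + 212096 = -3351600 + 212096 = -3139504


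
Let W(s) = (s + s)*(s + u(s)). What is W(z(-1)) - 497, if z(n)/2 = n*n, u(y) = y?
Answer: -481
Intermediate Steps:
z(n) = 2*n² (z(n) = 2*(n*n) = 2*n²)
W(s) = 4*s² (W(s) = (s + s)*(s + s) = (2*s)*(2*s) = 4*s²)
W(z(-1)) - 497 = 4*(2*(-1)²)² - 497 = 4*(2*1)² - 497 = 4*2² - 497 = 4*4 - 497 = 16 - 497 = -481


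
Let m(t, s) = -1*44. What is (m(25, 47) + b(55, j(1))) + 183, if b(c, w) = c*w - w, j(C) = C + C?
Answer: 247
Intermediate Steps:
m(t, s) = -44
j(C) = 2*C
b(c, w) = -w + c*w
(m(25, 47) + b(55, j(1))) + 183 = (-44 + (2*1)*(-1 + 55)) + 183 = (-44 + 2*54) + 183 = (-44 + 108) + 183 = 64 + 183 = 247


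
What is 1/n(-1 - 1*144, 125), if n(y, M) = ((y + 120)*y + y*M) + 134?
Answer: -1/14366 ≈ -6.9609e-5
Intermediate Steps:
n(y, M) = 134 + M*y + y*(120 + y) (n(y, M) = ((120 + y)*y + M*y) + 134 = (y*(120 + y) + M*y) + 134 = (M*y + y*(120 + y)) + 134 = 134 + M*y + y*(120 + y))
1/n(-1 - 1*144, 125) = 1/(134 + (-1 - 1*144)**2 + 120*(-1 - 1*144) + 125*(-1 - 1*144)) = 1/(134 + (-1 - 144)**2 + 120*(-1 - 144) + 125*(-1 - 144)) = 1/(134 + (-145)**2 + 120*(-145) + 125*(-145)) = 1/(134 + 21025 - 17400 - 18125) = 1/(-14366) = -1/14366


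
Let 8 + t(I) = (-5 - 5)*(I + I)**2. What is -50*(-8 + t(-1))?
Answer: 2800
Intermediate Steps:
t(I) = -8 - 40*I**2 (t(I) = -8 + (-5 - 5)*(I + I)**2 = -8 - 10*4*I**2 = -8 - 40*I**2)
-50*(-8 + t(-1)) = -50*(-8 + (-8 - 40*(-1)**2)) = -50*(-8 + (-8 - 40*1)) = -50*(-8 + (-8 - 40)) = -50*(-8 - 48) = -50*(-56) = 2800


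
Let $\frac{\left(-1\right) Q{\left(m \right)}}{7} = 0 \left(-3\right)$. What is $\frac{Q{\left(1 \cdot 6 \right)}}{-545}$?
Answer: $0$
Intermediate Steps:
$Q{\left(m \right)} = 0$ ($Q{\left(m \right)} = - 7 \cdot 0 \left(-3\right) = \left(-7\right) 0 = 0$)
$\frac{Q{\left(1 \cdot 6 \right)}}{-545} = \frac{0}{-545} = 0 \left(- \frac{1}{545}\right) = 0$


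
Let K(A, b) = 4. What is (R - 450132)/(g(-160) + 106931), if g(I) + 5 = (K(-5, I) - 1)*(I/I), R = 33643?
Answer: -3821/981 ≈ -3.8950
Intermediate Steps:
g(I) = -2 (g(I) = -5 + (4 - 1)*(I/I) = -5 + 3*1 = -5 + 3 = -2)
(R - 450132)/(g(-160) + 106931) = (33643 - 450132)/(-2 + 106931) = -416489/106929 = -416489*1/106929 = -3821/981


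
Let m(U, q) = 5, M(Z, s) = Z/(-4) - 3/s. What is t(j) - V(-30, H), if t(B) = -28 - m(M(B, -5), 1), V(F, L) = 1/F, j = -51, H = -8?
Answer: -989/30 ≈ -32.967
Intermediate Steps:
M(Z, s) = -3/s - Z/4 (M(Z, s) = Z*(-¼) - 3/s = -Z/4 - 3/s = -3/s - Z/4)
t(B) = -33 (t(B) = -28 - 1*5 = -28 - 5 = -33)
t(j) - V(-30, H) = -33 - 1/(-30) = -33 - 1*(-1/30) = -33 + 1/30 = -989/30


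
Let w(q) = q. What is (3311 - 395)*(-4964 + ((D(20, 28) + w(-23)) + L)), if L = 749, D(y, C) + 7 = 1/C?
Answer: -86648211/7 ≈ -1.2378e+7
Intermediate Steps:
D(y, C) = -7 + 1/C
(3311 - 395)*(-4964 + ((D(20, 28) + w(-23)) + L)) = (3311 - 395)*(-4964 + (((-7 + 1/28) - 23) + 749)) = 2916*(-4964 + (((-7 + 1/28) - 23) + 749)) = 2916*(-4964 + ((-195/28 - 23) + 749)) = 2916*(-4964 + (-839/28 + 749)) = 2916*(-4964 + 20133/28) = 2916*(-118859/28) = -86648211/7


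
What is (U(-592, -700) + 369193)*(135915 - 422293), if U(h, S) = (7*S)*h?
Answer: -936454055354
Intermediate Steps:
U(h, S) = 7*S*h
(U(-592, -700) + 369193)*(135915 - 422293) = (7*(-700)*(-592) + 369193)*(135915 - 422293) = (2900800 + 369193)*(-286378) = 3269993*(-286378) = -936454055354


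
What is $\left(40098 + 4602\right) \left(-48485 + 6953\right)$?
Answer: $-1856480400$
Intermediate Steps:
$\left(40098 + 4602\right) \left(-48485 + 6953\right) = 44700 \left(-41532\right) = -1856480400$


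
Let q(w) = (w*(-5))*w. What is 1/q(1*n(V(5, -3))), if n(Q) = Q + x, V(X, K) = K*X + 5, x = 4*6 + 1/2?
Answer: -4/4205 ≈ -0.00095125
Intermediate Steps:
x = 49/2 (x = 24 + ½ = 49/2 ≈ 24.500)
V(X, K) = 5 + K*X
n(Q) = 49/2 + Q (n(Q) = Q + 49/2 = 49/2 + Q)
q(w) = -5*w² (q(w) = (-5*w)*w = -5*w²)
1/q(1*n(V(5, -3))) = 1/(-5*(49/2 + (5 - 3*5))²) = 1/(-5*(49/2 + (5 - 15))²) = 1/(-5*(49/2 - 10)²) = 1/(-5*(1*(29/2))²) = 1/(-5*(29/2)²) = 1/(-5*841/4) = 1/(-4205/4) = -4/4205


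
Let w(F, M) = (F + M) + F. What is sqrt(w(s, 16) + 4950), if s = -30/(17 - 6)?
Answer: sqrt(600226)/11 ≈ 70.431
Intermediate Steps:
s = -30/11 ≈ -2.7273
w(F, M) = M + 2*F
sqrt(w(s, 16) + 4950) = sqrt((16 + 2*(-30/11)) + 4950) = sqrt((16 - 60/11) + 4950) = sqrt(116/11 + 4950) = sqrt(54566/11) = sqrt(600226)/11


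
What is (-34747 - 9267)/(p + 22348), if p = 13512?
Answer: -22007/17930 ≈ -1.2274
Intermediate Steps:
(-34747 - 9267)/(p + 22348) = (-34747 - 9267)/(13512 + 22348) = -44014/35860 = -44014*1/35860 = -22007/17930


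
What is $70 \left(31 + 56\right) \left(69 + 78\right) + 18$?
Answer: $895248$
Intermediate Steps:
$70 \left(31 + 56\right) \left(69 + 78\right) + 18 = 70 \cdot 87 \cdot 147 + 18 = 70 \cdot 12789 + 18 = 895230 + 18 = 895248$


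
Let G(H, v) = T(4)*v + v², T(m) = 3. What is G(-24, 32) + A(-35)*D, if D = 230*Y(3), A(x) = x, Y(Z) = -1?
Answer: 9170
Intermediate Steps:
G(H, v) = v² + 3*v (G(H, v) = 3*v + v² = v² + 3*v)
D = -230 (D = 230*(-1) = -230)
G(-24, 32) + A(-35)*D = 32*(3 + 32) - 35*(-230) = 32*35 + 8050 = 1120 + 8050 = 9170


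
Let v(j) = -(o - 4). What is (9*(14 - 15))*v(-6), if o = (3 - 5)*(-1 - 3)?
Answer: 36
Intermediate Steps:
o = 8 (o = -2*(-4) = 8)
v(j) = -4 (v(j) = -(8 - 4) = -1*4 = -4)
(9*(14 - 15))*v(-6) = (9*(14 - 15))*(-4) = (9*(-1))*(-4) = -9*(-4) = 36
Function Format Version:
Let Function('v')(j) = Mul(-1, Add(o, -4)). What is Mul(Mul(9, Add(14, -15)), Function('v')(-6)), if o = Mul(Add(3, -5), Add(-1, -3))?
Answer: 36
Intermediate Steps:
o = 8 (o = Mul(-2, -4) = 8)
Function('v')(j) = -4 (Function('v')(j) = Mul(-1, Add(8, -4)) = Mul(-1, 4) = -4)
Mul(Mul(9, Add(14, -15)), Function('v')(-6)) = Mul(Mul(9, Add(14, -15)), -4) = Mul(Mul(9, -1), -4) = Mul(-9, -4) = 36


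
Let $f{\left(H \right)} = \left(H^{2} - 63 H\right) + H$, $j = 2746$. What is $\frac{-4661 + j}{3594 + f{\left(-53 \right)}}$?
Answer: $- \frac{1915}{9689} \approx -0.19765$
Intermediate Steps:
$f{\left(H \right)} = H^{2} - 62 H$
$\frac{-4661 + j}{3594 + f{\left(-53 \right)}} = \frac{-4661 + 2746}{3594 - 53 \left(-62 - 53\right)} = - \frac{1915}{3594 - -6095} = - \frac{1915}{3594 + 6095} = - \frac{1915}{9689}$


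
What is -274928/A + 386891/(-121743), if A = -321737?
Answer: -91006590163/39169227591 ≈ -2.3234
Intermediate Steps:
-274928/A + 386891/(-121743) = -274928/(-321737) + 386891/(-121743) = -274928*(-1/321737) + 386891*(-1/121743) = 274928/321737 - 386891/121743 = -91006590163/39169227591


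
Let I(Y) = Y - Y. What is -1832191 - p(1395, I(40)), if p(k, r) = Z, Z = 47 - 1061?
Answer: -1831177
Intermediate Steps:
Z = -1014
I(Y) = 0
p(k, r) = -1014
-1832191 - p(1395, I(40)) = -1832191 - 1*(-1014) = -1832191 + 1014 = -1831177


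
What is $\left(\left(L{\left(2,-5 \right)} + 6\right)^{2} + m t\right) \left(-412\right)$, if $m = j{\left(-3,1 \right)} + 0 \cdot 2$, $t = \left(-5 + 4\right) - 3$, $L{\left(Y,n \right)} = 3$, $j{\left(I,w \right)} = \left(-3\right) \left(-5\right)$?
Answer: $-8652$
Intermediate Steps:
$j{\left(I,w \right)} = 15$
$t = -4$ ($t = -1 - 3 = -4$)
$m = 15$ ($m = 15 + 0 \cdot 2 = 15 + 0 = 15$)
$\left(\left(L{\left(2,-5 \right)} + 6\right)^{2} + m t\right) \left(-412\right) = \left(\left(3 + 6\right)^{2} + 15 \left(-4\right)\right) \left(-412\right) = \left(9^{2} - 60\right) \left(-412\right) = \left(81 - 60\right) \left(-412\right) = 21 \left(-412\right) = -8652$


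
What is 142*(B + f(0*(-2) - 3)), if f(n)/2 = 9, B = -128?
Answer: -15620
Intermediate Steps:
f(n) = 18 (f(n) = 2*9 = 18)
142*(B + f(0*(-2) - 3)) = 142*(-128 + 18) = 142*(-110) = -15620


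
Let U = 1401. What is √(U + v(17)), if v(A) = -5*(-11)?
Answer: 4*√91 ≈ 38.158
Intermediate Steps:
v(A) = 55
√(U + v(17)) = √(1401 + 55) = √1456 = 4*√91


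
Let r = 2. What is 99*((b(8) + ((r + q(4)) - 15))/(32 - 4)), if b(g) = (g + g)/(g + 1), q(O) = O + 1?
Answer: -22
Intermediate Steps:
q(O) = 1 + O
b(g) = 2*g/(1 + g) (b(g) = (2*g)/(1 + g) = 2*g/(1 + g))
99*((b(8) + ((r + q(4)) - 15))/(32 - 4)) = 99*((2*8/(1 + 8) + ((2 + (1 + 4)) - 15))/(32 - 4)) = 99*((2*8/9 + ((2 + 5) - 15))/28) = 99*((2*8*(⅑) + (7 - 15))*(1/28)) = 99*((16/9 - 8)*(1/28)) = 99*(-56/9*1/28) = 99*(-2/9) = -22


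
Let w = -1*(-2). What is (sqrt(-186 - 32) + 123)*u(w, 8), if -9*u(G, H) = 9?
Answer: -123 - I*sqrt(218) ≈ -123.0 - 14.765*I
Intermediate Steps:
w = 2
u(G, H) = -1 (u(G, H) = -1/9*9 = -1)
(sqrt(-186 - 32) + 123)*u(w, 8) = (sqrt(-186 - 32) + 123)*(-1) = (sqrt(-218) + 123)*(-1) = (I*sqrt(218) + 123)*(-1) = (123 + I*sqrt(218))*(-1) = -123 - I*sqrt(218)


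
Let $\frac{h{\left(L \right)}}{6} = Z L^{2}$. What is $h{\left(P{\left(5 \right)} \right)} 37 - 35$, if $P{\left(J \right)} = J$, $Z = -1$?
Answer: $-5585$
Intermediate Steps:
$h{\left(L \right)} = - 6 L^{2}$ ($h{\left(L \right)} = 6 \left(- L^{2}\right) = - 6 L^{2}$)
$h{\left(P{\left(5 \right)} \right)} 37 - 35 = - 6 \cdot 5^{2} \cdot 37 - 35 = \left(-6\right) 25 \cdot 37 - 35 = \left(-150\right) 37 - 35 = -5550 - 35 = -5585$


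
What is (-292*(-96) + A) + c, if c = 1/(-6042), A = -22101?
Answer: 35835101/6042 ≈ 5931.0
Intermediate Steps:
c = -1/6042 ≈ -0.00016551
(-292*(-96) + A) + c = (-292*(-96) - 22101) - 1/6042 = (28032 - 22101) - 1/6042 = 5931 - 1/6042 = 35835101/6042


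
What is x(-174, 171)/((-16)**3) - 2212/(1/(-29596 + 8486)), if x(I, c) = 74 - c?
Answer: 191264030817/4096 ≈ 4.6695e+7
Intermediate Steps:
x(-174, 171)/((-16)**3) - 2212/(1/(-29596 + 8486)) = (74 - 1*171)/((-16)**3) - 2212/(1/(-29596 + 8486)) = (74 - 171)/(-4096) - 2212/(1/(-21110)) = -97*(-1/4096) - 2212/(-1/21110) = 97/4096 - 2212*(-21110) = 97/4096 + 46695320 = 191264030817/4096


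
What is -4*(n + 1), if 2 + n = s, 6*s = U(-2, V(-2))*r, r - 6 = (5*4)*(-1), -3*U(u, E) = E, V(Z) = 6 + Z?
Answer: -76/9 ≈ -8.4444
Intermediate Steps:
U(u, E) = -E/3
r = -14 (r = 6 + (5*4)*(-1) = 6 + 20*(-1) = 6 - 20 = -14)
s = 28/9 (s = (-(6 - 2)/3*(-14))/6 = (-⅓*4*(-14))/6 = (-4/3*(-14))/6 = (⅙)*(56/3) = 28/9 ≈ 3.1111)
n = 10/9 (n = -2 + 28/9 = 10/9 ≈ 1.1111)
-4*(n + 1) = -4*(10/9 + 1) = -4*19/9 = -76/9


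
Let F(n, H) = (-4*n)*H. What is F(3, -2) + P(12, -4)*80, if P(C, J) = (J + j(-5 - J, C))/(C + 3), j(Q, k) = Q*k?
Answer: -184/3 ≈ -61.333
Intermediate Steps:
F(n, H) = -4*H*n
P(C, J) = (J + C*(-5 - J))/(3 + C) (P(C, J) = (J + (-5 - J)*C)/(C + 3) = (J + C*(-5 - J))/(3 + C))
F(3, -2) + P(12, -4)*80 = -4*(-2)*3 + ((-4 - 1*12*(5 - 4))/(3 + 12))*80 = 24 + ((-4 - 1*12*1)/15)*80 = 24 + ((-4 - 12)/15)*80 = 24 + ((1/15)*(-16))*80 = 24 - 16/15*80 = 24 - 256/3 = -184/3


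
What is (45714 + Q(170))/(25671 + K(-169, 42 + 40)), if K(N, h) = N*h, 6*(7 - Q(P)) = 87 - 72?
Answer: 91437/23626 ≈ 3.8702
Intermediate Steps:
Q(P) = 9/2 (Q(P) = 7 - (87 - 72)/6 = 7 - 1/6*15 = 7 - 5/2 = 9/2)
(45714 + Q(170))/(25671 + K(-169, 42 + 40)) = (45714 + 9/2)/(25671 - 169*(42 + 40)) = 91437/(2*(25671 - 169*82)) = 91437/(2*(25671 - 13858)) = (91437/2)/11813 = (91437/2)*(1/11813) = 91437/23626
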